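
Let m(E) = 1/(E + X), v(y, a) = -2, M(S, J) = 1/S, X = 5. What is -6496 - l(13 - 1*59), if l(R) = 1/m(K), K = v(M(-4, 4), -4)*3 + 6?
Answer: -6501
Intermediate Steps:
K = 0 (K = -2*3 + 6 = -6 + 6 = 0)
m(E) = 1/(5 + E) (m(E) = 1/(E + 5) = 1/(5 + E))
l(R) = 5 (l(R) = 1/(1/(5 + 0)) = 1/(1/5) = 1/(⅕) = 5)
-6496 - l(13 - 1*59) = -6496 - 1*5 = -6496 - 5 = -6501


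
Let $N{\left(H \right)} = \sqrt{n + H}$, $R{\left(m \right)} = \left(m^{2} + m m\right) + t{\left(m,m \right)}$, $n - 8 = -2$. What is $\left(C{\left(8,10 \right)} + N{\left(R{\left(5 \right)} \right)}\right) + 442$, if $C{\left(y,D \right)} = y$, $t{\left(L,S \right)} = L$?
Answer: $450 + \sqrt{61} \approx 457.81$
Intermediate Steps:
$n = 6$ ($n = 8 - 2 = 6$)
$R{\left(m \right)} = m + 2 m^{2}$ ($R{\left(m \right)} = \left(m^{2} + m m\right) + m = \left(m^{2} + m^{2}\right) + m = 2 m^{2} + m = m + 2 m^{2}$)
$N{\left(H \right)} = \sqrt{6 + H}$
$\left(C{\left(8,10 \right)} + N{\left(R{\left(5 \right)} \right)}\right) + 442 = \left(8 + \sqrt{6 + 5 \left(1 + 2 \cdot 5\right)}\right) + 442 = \left(8 + \sqrt{6 + 5 \left(1 + 10\right)}\right) + 442 = \left(8 + \sqrt{6 + 5 \cdot 11}\right) + 442 = \left(8 + \sqrt{6 + 55}\right) + 442 = \left(8 + \sqrt{61}\right) + 442 = 450 + \sqrt{61}$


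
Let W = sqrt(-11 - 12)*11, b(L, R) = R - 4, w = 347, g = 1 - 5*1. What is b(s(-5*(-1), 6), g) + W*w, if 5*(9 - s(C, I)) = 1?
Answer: -8 + 3817*I*sqrt(23) ≈ -8.0 + 18306.0*I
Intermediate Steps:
s(C, I) = 44/5 (s(C, I) = 9 - 1/5*1 = 9 - 1/5 = 44/5)
g = -4 (g = 1 - 5 = -4)
b(L, R) = -4 + R
W = 11*I*sqrt(23) (W = sqrt(-23)*11 = (I*sqrt(23))*11 = 11*I*sqrt(23) ≈ 52.754*I)
b(s(-5*(-1), 6), g) + W*w = (-4 - 4) + (11*I*sqrt(23))*347 = -8 + 3817*I*sqrt(23)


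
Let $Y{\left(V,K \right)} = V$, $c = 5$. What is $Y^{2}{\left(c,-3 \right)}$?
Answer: $25$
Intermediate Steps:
$Y^{2}{\left(c,-3 \right)} = 5^{2} = 25$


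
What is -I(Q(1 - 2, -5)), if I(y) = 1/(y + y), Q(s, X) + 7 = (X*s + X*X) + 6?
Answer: -1/58 ≈ -0.017241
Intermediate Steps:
Q(s, X) = -1 + X² + X*s (Q(s, X) = -7 + ((X*s + X*X) + 6) = -7 + ((X*s + X²) + 6) = -7 + ((X² + X*s) + 6) = -7 + (6 + X² + X*s) = -1 + X² + X*s)
I(y) = 1/(2*y)
-I(Q(1 - 2, -5)) = -1/(2*(-1 + (-5)² - 5*(1 - 2))) = -1/(2*(-1 + 25 - 5*(-1))) = -1/(2*(-1 + 25 + 5)) = -1/(2*29) = -1*1/58 = -1/58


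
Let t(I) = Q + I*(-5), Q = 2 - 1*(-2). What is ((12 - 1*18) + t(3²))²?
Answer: 2209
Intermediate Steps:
Q = 4 (Q = 2 + 2 = 4)
t(I) = 4 - 5*I (t(I) = 4 + I*(-5) = 4 - 5*I)
((12 - 1*18) + t(3²))² = ((12 - 1*18) + (4 - 5*3²))² = ((12 - 18) + (4 - 5*9))² = (-6 + (4 - 45))² = (-6 - 41)² = (-47)² = 2209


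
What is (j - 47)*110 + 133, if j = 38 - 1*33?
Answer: -4487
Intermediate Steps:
j = 5 (j = 38 - 33 = 5)
(j - 47)*110 + 133 = (5 - 47)*110 + 133 = -42*110 + 133 = -4620 + 133 = -4487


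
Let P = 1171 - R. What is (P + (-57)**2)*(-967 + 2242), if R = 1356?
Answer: 3906600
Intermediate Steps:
P = -185 (P = 1171 - 1*1356 = 1171 - 1356 = -185)
(P + (-57)**2)*(-967 + 2242) = (-185 + (-57)**2)*(-967 + 2242) = (-185 + 3249)*1275 = 3064*1275 = 3906600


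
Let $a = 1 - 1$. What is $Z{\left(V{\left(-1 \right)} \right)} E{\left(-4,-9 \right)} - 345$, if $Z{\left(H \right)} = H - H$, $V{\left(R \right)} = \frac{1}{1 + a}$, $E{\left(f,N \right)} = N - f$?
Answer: $-345$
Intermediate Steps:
$a = 0$ ($a = 1 - 1 = 0$)
$V{\left(R \right)} = 1$ ($V{\left(R \right)} = \frac{1}{1 + 0} = 1^{-1} = 1$)
$Z{\left(H \right)} = 0$
$Z{\left(V{\left(-1 \right)} \right)} E{\left(-4,-9 \right)} - 345 = 0 \left(-9 - -4\right) - 345 = 0 \left(-9 + 4\right) - 345 = 0 \left(-5\right) - 345 = 0 - 345 = -345$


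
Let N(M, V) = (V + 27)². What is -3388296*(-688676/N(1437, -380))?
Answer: 2333438136096/124609 ≈ 1.8726e+7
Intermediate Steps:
N(M, V) = (27 + V)²
-3388296*(-688676/N(1437, -380)) = -3388296*(-688676/(27 - 380)²) = -3388296/((-353)²*(-1/688676)) = -3388296/(124609*(-1/688676)) = -3388296/(-124609/688676) = -3388296*(-688676/124609) = 2333438136096/124609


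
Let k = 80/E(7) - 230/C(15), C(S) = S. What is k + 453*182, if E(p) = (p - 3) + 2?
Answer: 82444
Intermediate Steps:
E(p) = -1 + p (E(p) = (-3 + p) + 2 = -1 + p)
k = -2 (k = 80/(-1 + 7) - 230/15 = 80/6 - 230*1/15 = 80*(1/6) - 46/3 = 40/3 - 46/3 = -2)
k + 453*182 = -2 + 453*182 = -2 + 82446 = 82444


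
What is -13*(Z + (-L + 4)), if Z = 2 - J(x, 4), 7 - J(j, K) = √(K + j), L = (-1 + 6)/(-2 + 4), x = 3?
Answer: 91/2 - 13*√7 ≈ 11.105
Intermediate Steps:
L = 5/2 ≈ 2.5000
J(j, K) = 7 - √(K + j)
Z = -5 + √7 (Z = 2 - (7 - √(4 + 3)) = 2 - (7 - √7) = 2 + (-7 + √7) = -5 + √7 ≈ -2.3542)
-13*(Z + (-L + 4)) = -13*((-5 + √7) + (-1*5/2 + 4)) = -13*((-5 + √7) + (-5/2 + 4)) = -13*((-5 + √7) + 3/2) = -13*(-7/2 + √7) = 91/2 - 13*√7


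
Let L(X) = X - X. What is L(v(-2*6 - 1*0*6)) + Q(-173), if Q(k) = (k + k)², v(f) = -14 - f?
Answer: 119716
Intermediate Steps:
L(X) = 0
Q(k) = 4*k² (Q(k) = (2*k)² = 4*k²)
L(v(-2*6 - 1*0*6)) + Q(-173) = 0 + 4*(-173)² = 0 + 4*29929 = 0 + 119716 = 119716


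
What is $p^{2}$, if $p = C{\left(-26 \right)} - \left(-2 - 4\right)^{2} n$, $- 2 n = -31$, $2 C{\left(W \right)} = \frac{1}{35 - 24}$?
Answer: $\frac{150675625}{484} \approx 3.1131 \cdot 10^{5}$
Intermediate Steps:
$C{\left(W \right)} = \frac{1}{22}$ ($C{\left(W \right)} = \frac{1}{2 \left(35 - 24\right)} = \frac{1}{2 \cdot 11} = \frac{1}{2} \cdot \frac{1}{11} = \frac{1}{22}$)
$n = \frac{31}{2}$ ($n = \left(- \frac{1}{2}\right) \left(-31\right) = \frac{31}{2} \approx 15.5$)
$p = - \frac{12275}{22}$ ($p = \frac{1}{22} - \left(-2 - 4\right)^{2} \cdot \frac{31}{2} = \frac{1}{22} - \left(-6\right)^{2} \cdot \frac{31}{2} = \frac{1}{22} - 36 \cdot \frac{31}{2} = \frac{1}{22} - 558 = - \frac{12275}{22} \approx -557.95$)
$p^{2} = \left(- \frac{12275}{22}\right)^{2} = \frac{150675625}{484}$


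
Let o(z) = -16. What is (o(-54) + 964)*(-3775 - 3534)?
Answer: -6928932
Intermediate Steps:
(o(-54) + 964)*(-3775 - 3534) = (-16 + 964)*(-3775 - 3534) = 948*(-7309) = -6928932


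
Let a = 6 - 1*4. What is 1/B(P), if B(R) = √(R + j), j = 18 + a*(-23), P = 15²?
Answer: √197/197 ≈ 0.071247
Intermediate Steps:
a = 2 (a = 6 - 4 = 2)
P = 225
j = -28 (j = 18 + 2*(-23) = 18 - 46 = -28)
B(R) = √(-28 + R) (B(R) = √(R - 28) = √(-28 + R))
1/B(P) = 1/(√(-28 + 225)) = 1/(√197) = √197/197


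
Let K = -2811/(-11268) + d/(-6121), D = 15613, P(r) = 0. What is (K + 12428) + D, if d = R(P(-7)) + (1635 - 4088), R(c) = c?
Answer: 644690886361/22990476 ≈ 28042.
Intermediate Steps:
d = -2453 (d = 0 + (1635 - 4088) = 0 - 2453 = -2453)
K = 14948845/22990476 (K = -2811/(-11268) - 2453/(-6121) = -2811*(-1/11268) - 2453*(-1/6121) = 937/3756 + 2453/6121 = 14948845/22990476 ≈ 0.65022)
(K + 12428) + D = (14948845/22990476 + 12428) + 15613 = 285740584573/22990476 + 15613 = 644690886361/22990476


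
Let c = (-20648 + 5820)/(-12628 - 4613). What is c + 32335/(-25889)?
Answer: -173605643/446352249 ≈ -0.38894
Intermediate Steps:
c = 14828/17241 (c = -14828/(-17241) = -14828*(-1/17241) = 14828/17241 ≈ 0.86004)
c + 32335/(-25889) = 14828/17241 + 32335/(-25889) = 14828/17241 + 32335*(-1/25889) = 14828/17241 - 32335/25889 = -173605643/446352249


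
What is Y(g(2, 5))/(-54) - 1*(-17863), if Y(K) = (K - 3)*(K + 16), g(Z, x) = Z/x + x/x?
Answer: 4019291/225 ≈ 17864.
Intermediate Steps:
g(Z, x) = 1 + Z/x (g(Z, x) = Z/x + 1 = 1 + Z/x)
Y(K) = (-3 + K)*(16 + K)
Y(g(2, 5))/(-54) - 1*(-17863) = (-48 + ((2 + 5)/5)² + 13*((2 + 5)/5))/(-54) - 1*(-17863) = (-48 + ((⅕)*7)² + 13*((⅕)*7))*(-1/54) + 17863 = (-48 + (7/5)² + 13*(7/5))*(-1/54) + 17863 = (-48 + 49/25 + 91/5)*(-1/54) + 17863 = -696/25*(-1/54) + 17863 = 116/225 + 17863 = 4019291/225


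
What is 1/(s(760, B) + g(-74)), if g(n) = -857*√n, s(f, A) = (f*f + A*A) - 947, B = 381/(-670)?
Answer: 116202108942902900/67019284282875162273321 + 172695106970000*I*√74/67019284282875162273321 ≈ 1.7339e-6 + 2.2166e-8*I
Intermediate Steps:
B = -381/670 (B = 381*(-1/670) = -381/670 ≈ -0.56866)
s(f, A) = -947 + A² + f² (s(f, A) = (f² + A²) - 947 = (A² + f²) - 947 = -947 + A² + f²)
1/(s(760, B) + g(-74)) = 1/((-947 + (-381/670)² + 760²) - 857*I*√74) = 1/((-947 + 145161/448900 + 577600) - 857*I*√74) = 1/(258859676861/448900 - 857*I*√74)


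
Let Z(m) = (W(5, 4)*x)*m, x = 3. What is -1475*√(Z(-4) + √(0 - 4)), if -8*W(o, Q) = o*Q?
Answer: -1475*√(30 + 2*I) ≈ -8083.4 - 269.15*I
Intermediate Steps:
W(o, Q) = -Q*o/8 (W(o, Q) = -o*Q/8 = -Q*o/8)
Z(m) = -15*m/2 (Z(m) = (-⅛*4*5*3)*m = (-5/2*3)*m = -15*m/2)
-1475*√(Z(-4) + √(0 - 4)) = -1475*√(-15/2*(-4) + √(0 - 4)) = -1475*√(30 + √(-4)) = -1475*√(30 + 2*I)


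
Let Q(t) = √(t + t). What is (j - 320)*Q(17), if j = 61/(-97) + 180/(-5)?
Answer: -34593*√34/97 ≈ -2079.5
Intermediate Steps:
j = -3553/97 (j = 61*(-1/97) + 180*(-⅕) = -61/97 - 36 = -3553/97 ≈ -36.629)
Q(t) = √2*√t (Q(t) = √(2*t) = √2*√t)
(j - 320)*Q(17) = (-3553/97 - 320)*(√2*√17) = -34593*√34/97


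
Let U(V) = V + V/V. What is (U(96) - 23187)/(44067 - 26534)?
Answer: -23090/17533 ≈ -1.3169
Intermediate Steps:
U(V) = 1 + V (U(V) = V + 1 = 1 + V)
(U(96) - 23187)/(44067 - 26534) = ((1 + 96) - 23187)/(44067 - 26534) = (97 - 23187)/17533 = -23090*1/17533 = -23090/17533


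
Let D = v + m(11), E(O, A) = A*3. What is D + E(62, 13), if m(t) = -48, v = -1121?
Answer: -1130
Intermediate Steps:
E(O, A) = 3*A
D = -1169 (D = -1121 - 48 = -1169)
D + E(62, 13) = -1169 + 3*13 = -1169 + 39 = -1130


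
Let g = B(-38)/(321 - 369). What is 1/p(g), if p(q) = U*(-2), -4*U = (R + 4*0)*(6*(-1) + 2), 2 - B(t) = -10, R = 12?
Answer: -1/24 ≈ -0.041667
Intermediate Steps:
B(t) = 12 (B(t) = 2 - 1*(-10) = 2 + 10 = 12)
U = 12 (U = -(12 + 4*0)*(6*(-1) + 2)/4 = -(12 + 0)*(-6 + 2)/4 = -3*(-4) = -¼*(-48) = 12)
g = -¼ (g = 12/(321 - 369) = 12/(-48) = 12*(-1/48) = -¼ ≈ -0.25000)
p(q) = -24 (p(q) = 12*(-2) = -24)
1/p(g) = 1/(-24) = -1/24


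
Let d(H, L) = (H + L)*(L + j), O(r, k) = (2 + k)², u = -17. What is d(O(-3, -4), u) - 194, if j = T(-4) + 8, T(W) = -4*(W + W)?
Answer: -493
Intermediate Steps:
T(W) = -8*W
j = 40 (j = -8*(-4) + 8 = 32 + 8 = 40)
d(H, L) = (40 + L)*(H + L) (d(H, L) = (H + L)*(L + 40) = (H + L)*(40 + L) = (40 + L)*(H + L))
d(O(-3, -4), u) - 194 = ((-17)² + 40*(2 - 4)² + 40*(-17) + (2 - 4)²*(-17)) - 194 = (289 + 40*(-2)² - 680 + (-2)²*(-17)) - 194 = (289 + 40*4 - 680 + 4*(-17)) - 194 = (289 + 160 - 680 - 68) - 194 = -299 - 194 = -493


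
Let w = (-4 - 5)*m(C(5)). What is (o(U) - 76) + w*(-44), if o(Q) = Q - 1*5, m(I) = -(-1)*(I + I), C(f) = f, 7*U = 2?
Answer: 27155/7 ≈ 3879.3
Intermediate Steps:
U = 2/7 (U = (⅐)*2 = 2/7 ≈ 0.28571)
m(I) = 2*I (m(I) = -(-1)*2*I = -(-2)*I = 2*I)
o(Q) = -5 + Q (o(Q) = Q - 5 = -5 + Q)
w = -90 (w = (-4 - 5)*(2*5) = -9*10 = -90)
(o(U) - 76) + w*(-44) = ((-5 + 2/7) - 76) - 90*(-44) = (-33/7 - 76) + 3960 = -565/7 + 3960 = 27155/7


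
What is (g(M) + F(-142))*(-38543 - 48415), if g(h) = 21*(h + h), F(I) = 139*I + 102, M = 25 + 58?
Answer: 1404371700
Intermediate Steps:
M = 83
F(I) = 102 + 139*I
g(h) = 42*h (g(h) = 21*(2*h) = 42*h)
(g(M) + F(-142))*(-38543 - 48415) = (42*83 + (102 + 139*(-142)))*(-38543 - 48415) = (3486 + (102 - 19738))*(-86958) = (3486 - 19636)*(-86958) = -16150*(-86958) = 1404371700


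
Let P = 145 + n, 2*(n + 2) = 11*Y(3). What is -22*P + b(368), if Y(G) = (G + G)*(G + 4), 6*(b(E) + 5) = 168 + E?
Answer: -24431/3 ≈ -8143.7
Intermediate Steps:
b(E) = 23 + E/6 (b(E) = -5 + (168 + E)/6 = -5 + (28 + E/6) = 23 + E/6)
Y(G) = 2*G*(4 + G) (Y(G) = (2*G)*(4 + G) = 2*G*(4 + G))
n = 229 (n = -2 + (11*(2*3*(4 + 3)))/2 = -2 + (11*(2*3*7))/2 = -2 + (11*42)/2 = -2 + (½)*462 = -2 + 231 = 229)
P = 374 (P = 145 + 229 = 374)
-22*P + b(368) = -22*374 + (23 + (⅙)*368) = -8228 + (23 + 184/3) = -8228 + 253/3 = -24431/3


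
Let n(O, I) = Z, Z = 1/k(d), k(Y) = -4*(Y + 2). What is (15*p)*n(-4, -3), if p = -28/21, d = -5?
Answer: -5/3 ≈ -1.6667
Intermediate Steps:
p = -4/3 (p = -28*1/21 = -4/3 ≈ -1.3333)
k(Y) = -8 - 4*Y (k(Y) = -4*(2 + Y) = -8 - 4*Y)
Z = 1/12 (Z = 1/(-8 - 4*(-5)) = 1/(-8 + 20) = 1/12 ≈ 0.083333)
n(O, I) = 1/12
(15*p)*n(-4, -3) = (15*(-4/3))*(1/12) = -20*1/12 = -5/3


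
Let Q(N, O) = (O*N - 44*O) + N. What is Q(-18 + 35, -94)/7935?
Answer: 511/1587 ≈ 0.32199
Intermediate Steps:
Q(N, O) = N - 44*O + N*O (Q(N, O) = (N*O - 44*O) + N = (-44*O + N*O) + N = N - 44*O + N*O)
Q(-18 + 35, -94)/7935 = ((-18 + 35) - 44*(-94) + (-18 + 35)*(-94))/7935 = (17 + 4136 + 17*(-94))*(1/7935) = (17 + 4136 - 1598)*(1/7935) = 2555*(1/7935) = 511/1587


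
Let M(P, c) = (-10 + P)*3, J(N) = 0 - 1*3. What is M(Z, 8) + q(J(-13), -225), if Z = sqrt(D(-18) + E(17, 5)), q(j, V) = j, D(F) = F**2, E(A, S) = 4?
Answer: -33 + 6*sqrt(82) ≈ 21.332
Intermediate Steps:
J(N) = -3 (J(N) = 0 - 3 = -3)
Z = 2*sqrt(82) (Z = sqrt((-18)**2 + 4) = sqrt(324 + 4) = sqrt(328) = 2*sqrt(82) ≈ 18.111)
M(P, c) = -30 + 3*P
M(Z, 8) + q(J(-13), -225) = (-30 + 3*(2*sqrt(82))) - 3 = (-30 + 6*sqrt(82)) - 3 = -33 + 6*sqrt(82)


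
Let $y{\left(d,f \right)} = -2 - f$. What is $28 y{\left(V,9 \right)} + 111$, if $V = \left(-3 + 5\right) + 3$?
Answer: $-197$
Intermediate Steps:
$V = 5$ ($V = 2 + 3 = 5$)
$28 y{\left(V,9 \right)} + 111 = 28 \left(-2 - 9\right) + 111 = 28 \left(-11\right) + 111 = -308 + 111 = -197$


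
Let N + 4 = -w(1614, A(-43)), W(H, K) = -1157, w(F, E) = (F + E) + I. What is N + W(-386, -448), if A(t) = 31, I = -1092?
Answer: -1714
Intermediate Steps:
w(F, E) = -1092 + E + F (w(F, E) = (F + E) - 1092 = (E + F) - 1092 = -1092 + E + F)
N = -557 (N = -4 - (-1092 + 31 + 1614) = -4 - 1*553 = -4 - 553 = -557)
N + W(-386, -448) = -557 - 1157 = -1714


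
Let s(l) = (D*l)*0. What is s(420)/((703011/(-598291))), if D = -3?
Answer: 0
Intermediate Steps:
s(l) = 0 (s(l) = -3*l*0 = 0)
s(420)/((703011/(-598291))) = 0/((703011/(-598291))) = 0/((703011*(-1/598291))) = 0/(-703011/598291) = 0*(-598291/703011) = 0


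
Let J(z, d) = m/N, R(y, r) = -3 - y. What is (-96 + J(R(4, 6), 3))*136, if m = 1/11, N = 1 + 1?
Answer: -143548/11 ≈ -13050.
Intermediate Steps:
N = 2
m = 1/11 ≈ 0.090909
J(z, d) = 1/22 (J(z, d) = (1/11)/2 = (1/11)*(½) = 1/22)
(-96 + J(R(4, 6), 3))*136 = (-96 + 1/22)*136 = -2111/22*136 = -143548/11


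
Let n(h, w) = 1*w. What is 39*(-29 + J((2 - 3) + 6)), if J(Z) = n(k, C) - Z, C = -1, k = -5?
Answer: -1365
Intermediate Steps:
n(h, w) = w
J(Z) = -1 - Z
39*(-29 + J((2 - 3) + 6)) = 39*(-29 + (-1 - ((2 - 3) + 6))) = 39*(-29 + (-1 - (-1 + 6))) = 39*(-29 + (-1 - 1*5)) = 39*(-29 + (-1 - 5)) = 39*(-29 - 6) = 39*(-35) = -1365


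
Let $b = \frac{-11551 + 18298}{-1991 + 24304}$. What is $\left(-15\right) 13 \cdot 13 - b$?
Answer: $- \frac{56570202}{22313} \approx -2535.3$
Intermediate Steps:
$b = \frac{6747}{22313} \approx 0.30238$
$\left(-15\right) 13 \cdot 13 - b = \left(-15\right) 13 \cdot 13 - \frac{6747}{22313} = \left(-195\right) 13 - \frac{6747}{22313} = -2535 - \frac{6747}{22313} = - \frac{56570202}{22313}$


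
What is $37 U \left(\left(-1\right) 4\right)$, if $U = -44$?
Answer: $6512$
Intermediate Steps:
$37 U \left(\left(-1\right) 4\right) = 37 \left(-44\right) \left(\left(-1\right) 4\right) = \left(-1628\right) \left(-4\right) = 6512$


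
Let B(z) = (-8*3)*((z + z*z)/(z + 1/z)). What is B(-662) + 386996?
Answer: 176551364836/438245 ≈ 4.0286e+5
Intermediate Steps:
B(z) = -24*(z + z²)/(z + 1/z)
B(-662) + 386996 = 24*(-662)²*(-1 - 1*(-662))/(1 + (-662)²) + 386996 = 24*438244*(-1 + 662)/(1 + 438244) + 386996 = 24*438244*661/438245 + 386996 = 24*438244*(1/438245)*661 + 386996 = 6952302816/438245 + 386996 = 176551364836/438245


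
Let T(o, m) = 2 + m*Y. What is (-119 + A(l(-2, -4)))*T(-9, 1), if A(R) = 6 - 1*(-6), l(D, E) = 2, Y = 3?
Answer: -535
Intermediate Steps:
T(o, m) = 2 + 3*m (T(o, m) = 2 + m*3 = 2 + 3*m)
A(R) = 12 (A(R) = 6 + 6 = 12)
(-119 + A(l(-2, -4)))*T(-9, 1) = (-119 + 12)*(2 + 3*1) = -107*(2 + 3) = -107*5 = -535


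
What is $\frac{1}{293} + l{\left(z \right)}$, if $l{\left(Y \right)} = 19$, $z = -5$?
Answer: $\frac{5568}{293} \approx 19.003$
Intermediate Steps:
$\frac{1}{293} + l{\left(z \right)} = \frac{1}{293} + 19 = \frac{5568}{293}$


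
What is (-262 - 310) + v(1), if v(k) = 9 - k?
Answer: -564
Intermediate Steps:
(-262 - 310) + v(1) = (-262 - 310) + (9 - 1*1) = -572 + (9 - 1) = -572 + 8 = -564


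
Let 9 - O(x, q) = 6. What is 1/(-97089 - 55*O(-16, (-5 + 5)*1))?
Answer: -1/97254 ≈ -1.0282e-5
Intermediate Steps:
O(x, q) = 3 (O(x, q) = 9 - 1*6 = 9 - 6 = 3)
1/(-97089 - 55*O(-16, (-5 + 5)*1)) = 1/(-97089 - 55*3) = 1/(-97089 - 165) = 1/(-97254) = -1/97254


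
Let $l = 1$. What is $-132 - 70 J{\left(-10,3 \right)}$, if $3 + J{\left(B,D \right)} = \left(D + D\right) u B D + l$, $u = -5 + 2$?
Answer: $-37792$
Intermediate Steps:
$u = -3$
$J{\left(B,D \right)} = -2 - 6 B D^{2}$ ($J{\left(B,D \right)} = -3 + \left(\left(D + D\right) \left(-3\right) B D + 1\right) = -3 + \left(2 D \left(-3\right) B D + 1\right) = -3 + \left(- 6 D B D + 1\right) = -3 + \left(- 6 B D D + 1\right) = -3 - \left(-1 + 6 B D^{2}\right) = -2 - 6 B D^{2}$)
$-132 - 70 J{\left(-10,3 \right)} = -132 - 70 \left(-2 - - 60 \cdot 3^{2}\right) = -132 - 70 \left(-2 - \left(-60\right) 9\right) = -132 - 70 \left(-2 + 540\right) = -132 - 37660 = -37792$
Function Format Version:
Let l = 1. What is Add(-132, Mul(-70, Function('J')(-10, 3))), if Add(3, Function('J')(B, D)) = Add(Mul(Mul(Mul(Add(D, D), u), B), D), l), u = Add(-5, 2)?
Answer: -37792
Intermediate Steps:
u = -3
Function('J')(B, D) = Add(-2, Mul(-6, B, Pow(D, 2))) (Function('J')(B, D) = Add(-3, Add(Mul(Mul(Mul(Add(D, D), -3), B), D), 1)) = Add(-3, Add(Mul(Mul(Mul(Mul(2, D), -3), B), D), 1)) = Add(-3, Add(Mul(Mul(Mul(-6, D), B), D), 1)) = Add(-3, Add(Mul(Mul(-6, B, D), D), 1)) = Add(-3, Add(Mul(-6, B, Pow(D, 2)), 1)) = Add(-3, Add(1, Mul(-6, B, Pow(D, 2)))) = Add(-2, Mul(-6, B, Pow(D, 2))))
Add(-132, Mul(-70, Function('J')(-10, 3))) = Add(-132, Mul(-70, Add(-2, Mul(-6, -10, Pow(3, 2))))) = Add(-132, Mul(-70, Add(-2, Mul(-6, -10, 9)))) = Add(-132, Mul(-70, Add(-2, 540))) = Add(-132, Mul(-70, 538)) = Add(-132, -37660) = -37792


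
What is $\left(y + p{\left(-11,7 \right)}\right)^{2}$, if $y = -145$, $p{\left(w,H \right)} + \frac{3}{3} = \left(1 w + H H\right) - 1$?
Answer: $11881$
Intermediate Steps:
$p{\left(w,H \right)} = -2 + w + H^{2}$ ($p{\left(w,H \right)} = -1 - \left(1 - w - H H\right) = -1 - \left(1 - w - H^{2}\right) = -1 + \left(-1 + w + H^{2}\right) = -2 + w + H^{2}$)
$\left(y + p{\left(-11,7 \right)}\right)^{2} = \left(-145 - \left(13 - 49\right)\right)^{2} = \left(-145 - -36\right)^{2} = \left(-145 + 36\right)^{2} = \left(-109\right)^{2} = 11881$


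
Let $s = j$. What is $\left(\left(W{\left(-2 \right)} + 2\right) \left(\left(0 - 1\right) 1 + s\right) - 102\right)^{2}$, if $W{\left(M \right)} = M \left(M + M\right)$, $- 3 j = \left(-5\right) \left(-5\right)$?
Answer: $\frac{343396}{9} \approx 38155.0$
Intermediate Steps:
$j = - \frac{25}{3}$ ($j = - \frac{\left(-5\right) \left(-5\right)}{3} = \left(- \frac{1}{3}\right) 25 = - \frac{25}{3} \approx -8.3333$)
$s = - \frac{25}{3} \approx -8.3333$
$W{\left(M \right)} = 2 M^{2}$ ($W{\left(M \right)} = M 2 M = 2 M^{2}$)
$\left(\left(W{\left(-2 \right)} + 2\right) \left(\left(0 - 1\right) 1 + s\right) - 102\right)^{2} = \left(\left(2 \left(-2\right)^{2} + 2\right) \left(\left(0 - 1\right) 1 - \frac{25}{3}\right) - 102\right)^{2} = \left(\left(2 \cdot 4 + 2\right) \left(\left(-1\right) 1 - \frac{25}{3}\right) - 102\right)^{2} = \left(\left(8 + 2\right) \left(-1 - \frac{25}{3}\right) - 102\right)^{2} = \left(10 \left(- \frac{28}{3}\right) - 102\right)^{2} = \left(- \frac{280}{3} - 102\right)^{2} = \left(- \frac{586}{3}\right)^{2} = \frac{343396}{9}$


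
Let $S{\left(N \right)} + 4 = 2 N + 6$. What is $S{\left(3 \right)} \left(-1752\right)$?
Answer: $-14016$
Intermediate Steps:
$S{\left(N \right)} = 2 + 2 N$ ($S{\left(N \right)} = -4 + \left(2 N + 6\right) = -4 + \left(6 + 2 N\right) = 2 + 2 N$)
$S{\left(3 \right)} \left(-1752\right) = \left(2 + 2 \cdot 3\right) \left(-1752\right) = \left(2 + 6\right) \left(-1752\right) = 8 \left(-1752\right) = -14016$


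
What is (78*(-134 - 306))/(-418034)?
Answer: 17160/209017 ≈ 0.082099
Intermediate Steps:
(78*(-134 - 306))/(-418034) = (78*(-440))*(-1/418034) = -34320*(-1/418034) = 17160/209017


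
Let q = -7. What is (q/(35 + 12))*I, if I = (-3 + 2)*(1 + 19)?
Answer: 140/47 ≈ 2.9787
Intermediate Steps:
I = -20 (I = -1*20 = -20)
(q/(35 + 12))*I = (-7/(35 + 12))*(-20) = (-7/47)*(-20) = ((1/47)*(-7))*(-20) = -7/47*(-20) = 140/47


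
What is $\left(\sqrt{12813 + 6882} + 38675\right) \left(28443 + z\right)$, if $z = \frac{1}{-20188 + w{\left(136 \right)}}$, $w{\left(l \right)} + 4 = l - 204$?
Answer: $\frac{4457333809565}{4052} + \frac{576255179 \sqrt{19695}}{20260} \approx 1.104 \cdot 10^{9}$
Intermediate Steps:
$w{\left(l \right)} = -208 + l$ ($w{\left(l \right)} = -4 + \left(l - 204\right) = -4 + \left(-204 + l\right) = -208 + l$)
$z = - \frac{1}{20260}$ ($z = \frac{1}{-20188 + \left(-208 + 136\right)} = \frac{1}{-20188 - 72} = \frac{1}{-20260} = - \frac{1}{20260} \approx -4.9358 \cdot 10^{-5}$)
$\left(\sqrt{12813 + 6882} + 38675\right) \left(28443 + z\right) = \left(\sqrt{12813 + 6882} + 38675\right) \left(28443 - \frac{1}{20260}\right) = \left(\sqrt{19695} + 38675\right) \frac{576255179}{20260} = \left(38675 + \sqrt{19695}\right) \frac{576255179}{20260} = \frac{4457333809565}{4052} + \frac{576255179 \sqrt{19695}}{20260}$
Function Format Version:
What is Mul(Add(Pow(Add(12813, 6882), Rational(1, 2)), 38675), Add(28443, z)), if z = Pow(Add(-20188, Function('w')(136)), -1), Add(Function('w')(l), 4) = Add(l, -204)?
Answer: Add(Rational(4457333809565, 4052), Mul(Rational(576255179, 20260), Pow(19695, Rational(1, 2)))) ≈ 1.1040e+9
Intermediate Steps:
Function('w')(l) = Add(-208, l) (Function('w')(l) = Add(-4, Add(l, -204)) = Add(-4, Add(-204, l)) = Add(-208, l))
z = Rational(-1, 20260) (z = Pow(Add(-20188, Add(-208, 136)), -1) = Pow(Add(-20188, -72), -1) = Pow(-20260, -1) = Rational(-1, 20260) ≈ -4.9358e-5)
Mul(Add(Pow(Add(12813, 6882), Rational(1, 2)), 38675), Add(28443, z)) = Mul(Add(Pow(Add(12813, 6882), Rational(1, 2)), 38675), Add(28443, Rational(-1, 20260))) = Mul(Add(Pow(19695, Rational(1, 2)), 38675), Rational(576255179, 20260)) = Mul(Add(38675, Pow(19695, Rational(1, 2))), Rational(576255179, 20260)) = Add(Rational(4457333809565, 4052), Mul(Rational(576255179, 20260), Pow(19695, Rational(1, 2))))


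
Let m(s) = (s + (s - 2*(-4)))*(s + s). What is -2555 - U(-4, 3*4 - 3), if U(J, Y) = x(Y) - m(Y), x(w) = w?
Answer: -2096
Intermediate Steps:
m(s) = 2*s*(8 + 2*s) (m(s) = (s + (s + 8))*(2*s) = (s + (8 + s))*(2*s) = (8 + 2*s)*(2*s) = 2*s*(8 + 2*s))
U(J, Y) = Y - 4*Y*(4 + Y)
-2555 - U(-4, 3*4 - 3) = -2555 - (3*4 - 3)*(-15 - 4*(3*4 - 3)) = -2555 - (12 - 3)*(-15 - 4*(12 - 3)) = -2555 - 9*(-15 - 4*9) = -2555 - 9*(-15 - 36) = -2555 - 9*(-51) = -2555 - 1*(-459) = -2555 + 459 = -2096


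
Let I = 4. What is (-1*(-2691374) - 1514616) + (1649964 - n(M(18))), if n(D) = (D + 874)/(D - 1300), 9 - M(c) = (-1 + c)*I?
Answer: 3841516013/1359 ≈ 2.8267e+6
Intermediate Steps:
M(c) = 13 - 4*c (M(c) = 9 - (-1 + c)*4 = 9 - (-4 + 4*c) = 9 + (4 - 4*c) = 13 - 4*c)
n(D) = (874 + D)/(-1300 + D)
(-1*(-2691374) - 1514616) + (1649964 - n(M(18))) = (-1*(-2691374) - 1514616) + (1649964 - (874 + (13 - 4*18))/(-1300 + (13 - 4*18))) = (2691374 - 1514616) + (1649964 - (874 + (13 - 72))/(-1300 + (13 - 72))) = 1176758 + (1649964 - (874 - 59)/(-1300 - 59)) = 1176758 + (1649964 - 815/(-1359)) = 1176758 + (1649964 - (-1)*815/1359) = 1176758 + (1649964 - 1*(-815/1359)) = 1176758 + (1649964 + 815/1359) = 1176758 + 2242301891/1359 = 3841516013/1359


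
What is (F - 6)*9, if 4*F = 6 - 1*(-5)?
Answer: -117/4 ≈ -29.250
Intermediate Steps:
F = 11/4 (F = (6 - 1*(-5))/4 = (6 + 5)/4 = (1/4)*11 = 11/4 ≈ 2.7500)
(F - 6)*9 = (11/4 - 6)*9 = -13/4*9 = -117/4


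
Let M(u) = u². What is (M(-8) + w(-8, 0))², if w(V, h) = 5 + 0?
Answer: 4761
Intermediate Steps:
w(V, h) = 5
(M(-8) + w(-8, 0))² = ((-8)² + 5)² = (64 + 5)² = 69² = 4761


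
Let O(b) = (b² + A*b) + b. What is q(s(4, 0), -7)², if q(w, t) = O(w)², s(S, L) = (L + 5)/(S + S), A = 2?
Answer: 442050625/16777216 ≈ 26.348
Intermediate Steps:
s(S, L) = (5 + L)/(2*S) (s(S, L) = (5 + L)/((2*S)) = (5 + L)*(1/(2*S)) = (5 + L)/(2*S))
O(b) = b² + 3*b (O(b) = (b² + 2*b) + b = b² + 3*b)
q(w, t) = w²*(3 + w)² (q(w, t) = (w*(3 + w))² = w²*(3 + w)²)
q(s(4, 0), -7)² = (((½)*(5 + 0)/4)²*(3 + (½)*(5 + 0)/4)²)² = (((½)*(¼)*5)²*(3 + (½)*(¼)*5)²)² = ((5/8)²*(3 + 5/8)²)² = (25*(29/8)²/64)² = ((25/64)*(841/64))² = (21025/4096)² = 442050625/16777216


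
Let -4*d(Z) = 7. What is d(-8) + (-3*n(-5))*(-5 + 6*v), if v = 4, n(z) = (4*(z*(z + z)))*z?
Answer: 227993/4 ≈ 56998.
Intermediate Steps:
d(Z) = -7/4 (d(Z) = -¼*7 = -7/4)
n(z) = 8*z³ (n(z) = (4*(z*(2*z)))*z = (4*(2*z²))*z = (8*z²)*z = 8*z³)
d(-8) + (-3*n(-5))*(-5 + 6*v) = -7/4 + (-24*(-5)³)*(-5 + 6*4) = -7/4 + (-24*(-125))*(-5 + 24) = -7/4 - 3*(-1000)*19 = -7/4 + 3000*19 = -7/4 + 57000 = 227993/4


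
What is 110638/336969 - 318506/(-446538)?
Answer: 26121786593/25078243887 ≈ 1.0416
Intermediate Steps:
110638/336969 - 318506/(-446538) = 110638*(1/336969) - 318506*(-1/446538) = 110638/336969 + 159253/223269 = 26121786593/25078243887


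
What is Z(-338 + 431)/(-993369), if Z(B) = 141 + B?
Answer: -6/25471 ≈ -0.00023556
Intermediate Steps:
Z(-338 + 431)/(-993369) = (141 + (-338 + 431))/(-993369) = (141 + 93)*(-1/993369) = 234*(-1/993369) = -6/25471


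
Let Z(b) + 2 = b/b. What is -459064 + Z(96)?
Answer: -459065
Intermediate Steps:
Z(b) = -1 (Z(b) = -2 + b/b = -2 + 1 = -1)
-459064 + Z(96) = -459064 - 1 = -459065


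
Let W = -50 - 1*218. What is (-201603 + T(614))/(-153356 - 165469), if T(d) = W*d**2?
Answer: 101236531/318825 ≈ 317.53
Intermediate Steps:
W = -268 (W = -50 - 218 = -268)
T(d) = -268*d**2
(-201603 + T(614))/(-153356 - 165469) = (-201603 - 268*614**2)/(-153356 - 165469) = (-201603 - 268*376996)/(-318825) = (-201603 - 101034928)*(-1/318825) = -101236531*(-1/318825) = 101236531/318825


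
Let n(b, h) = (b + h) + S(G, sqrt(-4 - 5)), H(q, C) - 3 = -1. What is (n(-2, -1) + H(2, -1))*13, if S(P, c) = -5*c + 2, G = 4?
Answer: 13 - 195*I ≈ 13.0 - 195.0*I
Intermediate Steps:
H(q, C) = 2 (H(q, C) = 3 - 1 = 2)
S(P, c) = 2 - 5*c
n(b, h) = 2 + b + h - 15*I (n(b, h) = (b + h) + (2 - 5*sqrt(-4 - 5)) = (b + h) + (2 - 15*I) = 2 + b + h - 15*I)
(n(-2, -1) + H(2, -1))*13 = ((2 - 2 - 1 - 15*I) + 2)*13 = ((-1 - 15*I) + 2)*13 = (1 - 15*I)*13 = 13 - 195*I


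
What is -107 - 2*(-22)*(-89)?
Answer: -4023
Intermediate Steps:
-107 - 2*(-22)*(-89) = -107 + 44*(-89) = -107 - 3916 = -4023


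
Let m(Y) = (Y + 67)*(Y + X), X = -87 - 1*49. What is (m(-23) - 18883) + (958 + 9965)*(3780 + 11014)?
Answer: 161568983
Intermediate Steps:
X = -136 (X = -87 - 49 = -136)
m(Y) = (-136 + Y)*(67 + Y) (m(Y) = (Y + 67)*(Y - 136) = (67 + Y)*(-136 + Y) = (-136 + Y)*(67 + Y))
(m(-23) - 18883) + (958 + 9965)*(3780 + 11014) = ((-9112 + (-23)**2 - 69*(-23)) - 18883) + (958 + 9965)*(3780 + 11014) = ((-9112 + 529 + 1587) - 18883) + 10923*14794 = (-6996 - 18883) + 161594862 = -25879 + 161594862 = 161568983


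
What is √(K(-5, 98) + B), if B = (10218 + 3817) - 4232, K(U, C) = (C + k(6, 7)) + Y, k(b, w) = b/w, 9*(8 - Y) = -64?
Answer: √4373383/21 ≈ 99.584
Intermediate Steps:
Y = 136/9 (Y = 8 - ⅑*(-64) = 8 + 64/9 = 136/9 ≈ 15.111)
K(U, C) = 1006/63 + C (K(U, C) = (C + 6/7) + 136/9 = (6/7 + C) + 136/9 = 1006/63 + C)
B = 9803 (B = 14035 - 4232 = 9803)
√(K(-5, 98) + B) = √((1006/63 + 98) + 9803) = √(7180/63 + 9803) = √(624769/63) = √4373383/21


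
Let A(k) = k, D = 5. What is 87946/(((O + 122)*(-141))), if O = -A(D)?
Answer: -87946/16497 ≈ -5.3310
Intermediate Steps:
O = -5 (O = -1*5 = -5)
87946/(((O + 122)*(-141))) = 87946/(((-5 + 122)*(-141))) = 87946/((117*(-141))) = 87946/(-16497) = 87946*(-1/16497) = -87946/16497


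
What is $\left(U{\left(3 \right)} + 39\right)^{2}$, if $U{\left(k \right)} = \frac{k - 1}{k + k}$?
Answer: $\frac{13924}{9} \approx 1547.1$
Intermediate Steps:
$U{\left(k \right)} = \frac{-1 + k}{2 k}$
$\left(U{\left(3 \right)} + 39\right)^{2} = \left(\frac{-1 + 3}{2 \cdot 3} + 39\right)^{2} = \left(\frac{1}{2} \cdot \frac{1}{3} \cdot 2 + 39\right)^{2} = \left(\frac{1}{3} + 39\right)^{2} = \left(\frac{118}{3}\right)^{2} = \frac{13924}{9}$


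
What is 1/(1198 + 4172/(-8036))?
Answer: 287/343677 ≈ 0.00083509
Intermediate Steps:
1/(1198 + 4172/(-8036)) = 1/(1198 + 4172*(-1/8036)) = 1/(1198 - 149/287) = 1/(343677/287) = 287/343677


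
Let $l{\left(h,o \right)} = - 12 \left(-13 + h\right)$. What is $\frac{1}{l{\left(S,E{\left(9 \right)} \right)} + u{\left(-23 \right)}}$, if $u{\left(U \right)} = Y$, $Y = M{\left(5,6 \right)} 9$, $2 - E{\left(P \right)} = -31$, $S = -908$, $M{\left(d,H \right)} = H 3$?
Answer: $\frac{1}{11214} \approx 8.9174 \cdot 10^{-5}$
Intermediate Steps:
$M{\left(d,H \right)} = 3 H$
$E{\left(P \right)} = 33$ ($E{\left(P \right)} = 2 - -31 = 2 + 31 = 33$)
$l{\left(h,o \right)} = 156 - 12 h$
$Y = 162$ ($Y = 3 \cdot 6 \cdot 9 = 18 \cdot 9 = 162$)
$u{\left(U \right)} = 162$
$\frac{1}{l{\left(S,E{\left(9 \right)} \right)} + u{\left(-23 \right)}} = \frac{1}{\left(156 - -10896\right) + 162} = \frac{1}{\left(156 + 10896\right) + 162} = \frac{1}{11052 + 162} = \frac{1}{11214}$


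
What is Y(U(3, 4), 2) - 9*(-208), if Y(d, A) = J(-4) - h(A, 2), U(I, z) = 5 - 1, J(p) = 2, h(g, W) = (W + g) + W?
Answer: 1868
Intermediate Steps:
h(g, W) = g + 2*W
U(I, z) = 4
Y(d, A) = -2 - A (Y(d, A) = 2 - (A + 2*2) = 2 - (A + 4) = 2 - (4 + A) = 2 + (-4 - A) = -2 - A)
Y(U(3, 4), 2) - 9*(-208) = (-2 - 1*2) - 9*(-208) = (-2 - 2) + 1872 = -4 + 1872 = 1868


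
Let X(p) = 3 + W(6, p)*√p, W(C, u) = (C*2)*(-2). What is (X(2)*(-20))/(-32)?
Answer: 15/8 - 15*√2 ≈ -19.338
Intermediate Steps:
W(C, u) = -4*C (W(C, u) = (2*C)*(-2) = -4*C)
X(p) = 3 - 24*√p (X(p) = 3 + (-4*6)*√p = 3 - 24*√p)
(X(2)*(-20))/(-32) = ((3 - 24*√2)*(-20))/(-32) = (-60 + 480*√2)*(-1/32) = 15/8 - 15*√2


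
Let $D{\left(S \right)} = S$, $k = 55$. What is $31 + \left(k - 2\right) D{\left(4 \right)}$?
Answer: $243$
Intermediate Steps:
$31 + \left(k - 2\right) D{\left(4 \right)} = 31 + \left(55 - 2\right) 4 = 31 + 53 \cdot 4 = 31 + 212 = 243$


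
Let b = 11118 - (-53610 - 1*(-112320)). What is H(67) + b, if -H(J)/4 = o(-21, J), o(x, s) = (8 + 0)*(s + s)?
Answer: -51880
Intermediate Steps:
o(x, s) = 16*s (o(x, s) = 8*(2*s) = 16*s)
H(J) = -64*J
b = -47592 (b = 11118 - (-53610 + 112320) = 11118 - 1*58710 = 11118 - 58710 = -47592)
H(67) + b = -64*67 - 47592 = -4288 - 47592 = -51880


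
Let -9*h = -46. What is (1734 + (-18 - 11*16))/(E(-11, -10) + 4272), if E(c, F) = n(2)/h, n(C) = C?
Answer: 7084/19653 ≈ 0.36045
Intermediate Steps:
h = 46/9 (h = -⅑*(-46) = 46/9 ≈ 5.1111)
E(c, F) = 9/23 (E(c, F) = 2/(46/9) = 2*(9/46) = 9/23)
(1734 + (-18 - 11*16))/(E(-11, -10) + 4272) = (1734 + (-18 - 11*16))/(9/23 + 4272) = (1734 + (-18 - 176))/(98265/23) = (1734 - 194)*(23/98265) = 1540*(23/98265) = 7084/19653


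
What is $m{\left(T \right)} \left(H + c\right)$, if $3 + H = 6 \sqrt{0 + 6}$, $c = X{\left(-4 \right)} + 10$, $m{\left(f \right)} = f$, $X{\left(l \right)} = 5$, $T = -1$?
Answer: $-12 - 6 \sqrt{6} \approx -26.697$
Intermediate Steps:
$c = 15$ ($c = 5 + 10 = 15$)
$H = -3 + 6 \sqrt{6}$ ($H = -3 + 6 \sqrt{0 + 6} = -3 + 6 \sqrt{6} \approx 11.697$)
$m{\left(T \right)} \left(H + c\right) = - (\left(-3 + 6 \sqrt{6}\right) + 15) = - (12 + 6 \sqrt{6}) = -12 - 6 \sqrt{6}$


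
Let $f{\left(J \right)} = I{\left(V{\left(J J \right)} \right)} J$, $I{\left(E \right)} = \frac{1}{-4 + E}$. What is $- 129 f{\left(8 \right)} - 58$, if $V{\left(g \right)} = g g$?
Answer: $- \frac{19864}{341} \approx -58.252$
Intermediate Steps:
$V{\left(g \right)} = g^{2}$
$f{\left(J \right)} = \frac{J}{-4 + J^{4}}$ ($f{\left(J \right)} = \frac{J}{-4 + \left(J J\right)^{2}} = \frac{J}{-4 + \left(J^{2}\right)^{2}} = \frac{J}{-4 + J^{4}}$)
$- 129 f{\left(8 \right)} - 58 = - 129 \frac{8}{-4 + 8^{4}} - 58 = - 129 \frac{8}{-4 + 4096} - 58 = - 129 \cdot \frac{8}{4092} - 58 = - 129 \cdot 8 \cdot \frac{1}{4092} - 58 = \left(-129\right) \frac{2}{1023} - 58 = - \frac{86}{341} - 58 = - \frac{19864}{341}$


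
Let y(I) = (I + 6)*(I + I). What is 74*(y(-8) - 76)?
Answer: -3256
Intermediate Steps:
y(I) = 2*I*(6 + I) (y(I) = (6 + I)*(2*I) = 2*I*(6 + I))
74*(y(-8) - 76) = 74*(2*(-8)*(6 - 8) - 76) = 74*(2*(-8)*(-2) - 76) = 74*(32 - 76) = 74*(-44) = -3256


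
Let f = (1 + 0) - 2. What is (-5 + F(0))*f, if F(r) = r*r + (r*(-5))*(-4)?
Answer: 5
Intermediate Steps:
F(r) = r**2 + 20*r (F(r) = r**2 - 5*r*(-4) = r**2 + 20*r)
f = -1 (f = 1 - 2 = -1)
(-5 + F(0))*f = (-5 + 0*(20 + 0))*(-1) = (-5 + 0*20)*(-1) = (-5 + 0)*(-1) = -5*(-1) = 5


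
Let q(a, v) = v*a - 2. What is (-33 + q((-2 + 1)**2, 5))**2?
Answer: 900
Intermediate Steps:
q(a, v) = -2 + a*v (q(a, v) = a*v - 2 = -2 + a*v)
(-33 + q((-2 + 1)**2, 5))**2 = (-33 + (-2 + (-2 + 1)**2*5))**2 = (-33 + (-2 + (-1)**2*5))**2 = (-33 + (-2 + 1*5))**2 = (-33 + (-2 + 5))**2 = (-33 + 3)**2 = (-30)**2 = 900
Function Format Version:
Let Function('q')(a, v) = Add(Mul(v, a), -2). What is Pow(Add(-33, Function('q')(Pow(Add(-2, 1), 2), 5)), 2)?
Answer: 900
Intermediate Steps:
Function('q')(a, v) = Add(-2, Mul(a, v)) (Function('q')(a, v) = Add(Mul(a, v), -2) = Add(-2, Mul(a, v)))
Pow(Add(-33, Function('q')(Pow(Add(-2, 1), 2), 5)), 2) = Pow(Add(-33, Add(-2, Mul(Pow(Add(-2, 1), 2), 5))), 2) = Pow(Add(-33, Add(-2, Mul(Pow(-1, 2), 5))), 2) = Pow(Add(-33, Add(-2, Mul(1, 5))), 2) = Pow(Add(-33, Add(-2, 5)), 2) = Pow(Add(-33, 3), 2) = Pow(-30, 2) = 900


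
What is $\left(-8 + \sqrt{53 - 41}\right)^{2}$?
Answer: $76 - 32 \sqrt{3} \approx 20.574$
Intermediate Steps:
$\left(-8 + \sqrt{53 - 41}\right)^{2} = \left(-8 + \sqrt{12}\right)^{2} = \left(-8 + 2 \sqrt{3}\right)^{2}$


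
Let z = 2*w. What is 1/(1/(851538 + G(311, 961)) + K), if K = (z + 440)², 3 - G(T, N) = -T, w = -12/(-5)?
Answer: 21296300/4213409917977 ≈ 5.0544e-6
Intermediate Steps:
w = 12/5 (w = -12*(-⅕) = 12/5 ≈ 2.4000)
z = 24/5 (z = 2*(12/5) = 24/5 ≈ 4.8000)
G(T, N) = 3 + T (G(T, N) = 3 - (-1)*T = 3 + T)
K = 4946176/25 (K = (24/5 + 440)² = (2224/5)² = 4946176/25 ≈ 1.9785e+5)
1/(1/(851538 + G(311, 961)) + K) = 1/(1/(851538 + (3 + 311)) + 4946176/25) = 1/(1/(851538 + 314) + 4946176/25) = 1/(1/851852 + 4946176/25) = 1/(4213409917977/21296300) = 21296300/4213409917977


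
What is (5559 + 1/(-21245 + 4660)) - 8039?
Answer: -41130801/16585 ≈ -2480.0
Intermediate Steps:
(5559 + 1/(-21245 + 4660)) - 8039 = (5559 + 1/(-16585)) - 8039 = (5559 - 1/16585) - 8039 = 92196014/16585 - 8039 = -41130801/16585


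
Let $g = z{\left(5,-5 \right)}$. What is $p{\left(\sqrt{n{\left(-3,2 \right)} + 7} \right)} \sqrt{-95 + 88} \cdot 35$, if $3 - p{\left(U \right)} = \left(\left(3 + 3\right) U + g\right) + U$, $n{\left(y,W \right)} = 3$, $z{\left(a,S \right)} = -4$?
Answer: $245 i \left(\sqrt{7} - \sqrt{70}\right) \approx - 1401.6 i$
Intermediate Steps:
$g = -4$
$p{\left(U \right)} = 7 - 7 U$ ($p{\left(U \right)} = 3 - \left(\left(\left(3 + 3\right) U - 4\right) + U\right) = 3 - \left(\left(6 U - 4\right) + U\right) = 3 - \left(\left(-4 + 6 U\right) + U\right) = 3 - \left(-4 + 7 U\right) = 7 - 7 U$)
$p{\left(\sqrt{n{\left(-3,2 \right)} + 7} \right)} \sqrt{-95 + 88} \cdot 35 = \left(7 - 7 \sqrt{3 + 7}\right) \sqrt{-95 + 88} \cdot 35 = \left(7 - 7 \sqrt{10}\right) \sqrt{-7} \cdot 35 = \left(7 - 7 \sqrt{10}\right) i \sqrt{7} \cdot 35 = i \sqrt{7} \left(7 - 7 \sqrt{10}\right) 35 = 35 i \sqrt{7} \left(7 - 7 \sqrt{10}\right)$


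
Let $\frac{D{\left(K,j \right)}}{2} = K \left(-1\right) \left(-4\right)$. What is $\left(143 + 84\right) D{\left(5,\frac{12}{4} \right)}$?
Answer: $9080$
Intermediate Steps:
$D{\left(K,j \right)} = 8 K$ ($D{\left(K,j \right)} = 2 K \left(-1\right) \left(-4\right) = 2 - K \left(-4\right) = 2 \cdot 4 K = 8 K$)
$\left(143 + 84\right) D{\left(5,\frac{12}{4} \right)} = \left(143 + 84\right) 8 \cdot 5 = 227 \cdot 40 = 9080$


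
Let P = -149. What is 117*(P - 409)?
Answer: -65286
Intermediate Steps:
117*(P - 409) = 117*(-149 - 409) = 117*(-558) = -65286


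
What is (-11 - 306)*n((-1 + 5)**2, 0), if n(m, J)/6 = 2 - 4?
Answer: 3804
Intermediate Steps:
n(m, J) = -12 (n(m, J) = 6*(2 - 4) = 6*(-2) = -12)
(-11 - 306)*n((-1 + 5)**2, 0) = (-11 - 306)*(-12) = -317*(-12) = 3804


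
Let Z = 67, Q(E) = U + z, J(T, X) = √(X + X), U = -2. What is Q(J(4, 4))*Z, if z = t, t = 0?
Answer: -134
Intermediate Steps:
z = 0
J(T, X) = √2*√X (J(T, X) = √(2*X) = √2*√X)
Q(E) = -2 (Q(E) = -2 + 0 = -2)
Q(J(4, 4))*Z = -2*67 = -134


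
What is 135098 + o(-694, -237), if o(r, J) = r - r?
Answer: 135098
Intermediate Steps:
o(r, J) = 0
135098 + o(-694, -237) = 135098 + 0 = 135098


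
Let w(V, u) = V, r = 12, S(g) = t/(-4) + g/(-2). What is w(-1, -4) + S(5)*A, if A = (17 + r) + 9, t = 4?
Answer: -134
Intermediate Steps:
S(g) = -1 - g/2 (S(g) = 4/(-4) + g/(-2) = 4*(-¼) + g*(-½) = -1 - g/2)
A = 38 (A = (17 + 12) + 9 = 29 + 9 = 38)
w(-1, -4) + S(5)*A = -1 + (-1 - ½*5)*38 = -1 + (-1 - 5/2)*38 = -1 - 7/2*38 = -1 - 133 = -134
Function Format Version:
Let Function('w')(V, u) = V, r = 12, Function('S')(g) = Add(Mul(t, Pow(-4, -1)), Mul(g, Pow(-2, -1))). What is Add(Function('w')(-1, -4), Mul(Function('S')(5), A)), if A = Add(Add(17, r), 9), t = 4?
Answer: -134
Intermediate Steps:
Function('S')(g) = Add(-1, Mul(Rational(-1, 2), g)) (Function('S')(g) = Add(Mul(4, Pow(-4, -1)), Mul(g, Pow(-2, -1))) = Add(Mul(4, Rational(-1, 4)), Mul(g, Rational(-1, 2))) = Add(-1, Mul(Rational(-1, 2), g)))
A = 38 (A = Add(Add(17, 12), 9) = Add(29, 9) = 38)
Add(Function('w')(-1, -4), Mul(Function('S')(5), A)) = Add(-1, Mul(Add(-1, Mul(Rational(-1, 2), 5)), 38)) = Add(-1, Mul(Add(-1, Rational(-5, 2)), 38)) = Add(-1, Mul(Rational(-7, 2), 38)) = Add(-1, -133) = -134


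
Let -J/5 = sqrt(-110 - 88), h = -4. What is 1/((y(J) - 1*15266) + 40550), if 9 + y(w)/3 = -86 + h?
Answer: 1/24987 ≈ 4.0021e-5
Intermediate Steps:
J = -15*I*sqrt(22) (J = -5*sqrt(-110 - 88) = -15*I*sqrt(22) ≈ -70.356*I)
y(w) = -297 (y(w) = -27 + 3*(-86 - 4) = -27 + 3*(-90) = -27 - 270 = -297)
1/((y(J) - 1*15266) + 40550) = 1/((-297 - 1*15266) + 40550) = 1/((-297 - 15266) + 40550) = 1/(-15563 + 40550) = 1/24987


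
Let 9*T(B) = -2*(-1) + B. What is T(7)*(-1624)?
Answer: -1624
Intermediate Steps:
T(B) = 2/9 + B/9 (T(B) = (-2*(-1) + B)/9 = (2 + B)/9 = 2/9 + B/9)
T(7)*(-1624) = (2/9 + (1/9)*7)*(-1624) = (2/9 + 7/9)*(-1624) = 1*(-1624) = -1624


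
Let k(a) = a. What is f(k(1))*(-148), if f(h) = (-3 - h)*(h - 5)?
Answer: -2368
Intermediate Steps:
f(h) = (-5 + h)*(-3 - h) (f(h) = (-3 - h)*(-5 + h) = (-5 + h)*(-3 - h))
f(k(1))*(-148) = (15 - 1*1² + 2*1)*(-148) = (15 - 1*1 + 2)*(-148) = (15 - 1 + 2)*(-148) = 16*(-148) = -2368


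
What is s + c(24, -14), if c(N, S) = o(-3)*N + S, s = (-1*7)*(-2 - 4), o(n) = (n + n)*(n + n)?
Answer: 892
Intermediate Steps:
o(n) = 4*n**2 (o(n) = (2*n)*(2*n) = 4*n**2)
s = 42 (s = -7*(-6) = 42)
c(N, S) = S + 36*N (c(N, S) = (4*(-3)**2)*N + S = (4*9)*N + S = 36*N + S = S + 36*N)
s + c(24, -14) = 42 + (-14 + 36*24) = 42 + (-14 + 864) = 42 + 850 = 892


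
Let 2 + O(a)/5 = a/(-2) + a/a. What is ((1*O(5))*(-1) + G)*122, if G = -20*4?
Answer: -7625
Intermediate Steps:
O(a) = -5 - 5*a/2 (O(a) = -10 + 5*(a/(-2) + a/a) = -10 + 5*(a*(-½) + 1) = -10 + 5*(-a/2 + 1) = -10 + 5*(1 - a/2) = -10 + (5 - 5*a/2) = -5 - 5*a/2)
G = -80
((1*O(5))*(-1) + G)*122 = ((1*(-5 - 5/2*5))*(-1) - 80)*122 = ((1*(-5 - 25/2))*(-1) - 80)*122 = ((1*(-35/2))*(-1) - 80)*122 = (-35/2*(-1) - 80)*122 = (35/2 - 80)*122 = -125/2*122 = -7625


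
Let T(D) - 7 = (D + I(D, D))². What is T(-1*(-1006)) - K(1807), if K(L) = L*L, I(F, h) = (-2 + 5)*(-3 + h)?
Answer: 12854983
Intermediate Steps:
I(F, h) = -9 + 3*h (I(F, h) = 3*(-3 + h) = -9 + 3*h)
T(D) = 7 + (-9 + 4*D)² (T(D) = 7 + (D + (-9 + 3*D))² = 7 + (-9 + 4*D)²)
K(L) = L²
T(-1*(-1006)) - K(1807) = (7 + (-9 + 4*(-1*(-1006)))²) - 1*1807² = (7 + (-9 + 4*1006)²) - 1*3265249 = (7 + (-9 + 4024)²) - 3265249 = (7 + 4015²) - 3265249 = (7 + 16120225) - 3265249 = 16120232 - 3265249 = 12854983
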